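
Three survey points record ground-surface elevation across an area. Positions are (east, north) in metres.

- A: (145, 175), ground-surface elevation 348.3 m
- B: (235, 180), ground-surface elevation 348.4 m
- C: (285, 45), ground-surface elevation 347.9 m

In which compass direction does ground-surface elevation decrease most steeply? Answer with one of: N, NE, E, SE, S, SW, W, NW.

Three-point gradient (reference A): Δ to B = (90, 5, +0.1), Δ to C = (140, -130, -0.4).
∂z/∂x = +0.0008871, ∂z/∂y = +0.004032 (det = -12400).
Steepest decrease is along −∇f = (-0.0008871 E, -0.004032 N) → south.

S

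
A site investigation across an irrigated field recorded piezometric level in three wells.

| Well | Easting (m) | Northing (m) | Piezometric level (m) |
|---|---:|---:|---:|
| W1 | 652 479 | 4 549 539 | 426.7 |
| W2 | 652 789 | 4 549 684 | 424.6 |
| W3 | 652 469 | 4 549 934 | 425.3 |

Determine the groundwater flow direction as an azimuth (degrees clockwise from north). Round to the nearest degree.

054°

Taking W1 as reference: W2−W1 = (310, 145, -2.1); W3−W1 = (-10, 395, -1.4).
Determinant of the coordinate differences = 310·395 − (-10)·145 = 123900.
∂h/∂x = [(-2.1)·395 − (-1.4)·145] / 123900 = -0.005056
∂h/∂y = [310·(-1.4) − (-10)·(-2.1)] / 123900 = -0.003672
Flow direction (−∇h) has components (+0.005056 E, +0.003672 N).
Azimuth = atan2(E, N) = atan2(+0.005056, +0.003672) = 54.0° ≈ 054°.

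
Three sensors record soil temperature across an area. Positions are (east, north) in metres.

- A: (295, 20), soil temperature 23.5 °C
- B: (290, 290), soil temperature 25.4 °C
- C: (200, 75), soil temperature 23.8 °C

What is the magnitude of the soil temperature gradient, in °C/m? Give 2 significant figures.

0.0071 °C/m

Taking A as reference: B−A = (-5, 270, +1.9); C−A = (-95, 55, +0.3).
Determinant of the coordinate differences = (-5)·55 − (-95)·270 = 25375.
∂T/∂x = [(+1.9)·55 − (+0.3)·270] / 25375 = +0.0009261
∂T/∂y = [(-5)·(+0.3) − (-95)·(+1.9)] / 25375 = +0.007054
|∇f| = √(0.0009261² + 0.007054²) = 0.007115 °C/m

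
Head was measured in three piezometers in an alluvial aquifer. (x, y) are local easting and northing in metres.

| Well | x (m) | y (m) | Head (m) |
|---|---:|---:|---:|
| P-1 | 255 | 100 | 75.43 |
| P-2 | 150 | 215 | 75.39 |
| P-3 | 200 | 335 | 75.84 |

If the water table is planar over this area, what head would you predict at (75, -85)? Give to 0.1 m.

74.4 m

Taking P-1 as reference: P-2−P-1 = (-105, 115, -0.04); P-3−P-1 = (-55, 235, +0.41).
Determinant of the coordinate differences = (-105)·235 − (-55)·115 = -18350.
∂h/∂x = [(-0.04)·235 − (+0.41)·115] / -18350 = +0.003082
∂h/∂y = [(-105)·(+0.41) − (-55)·(-0.04)] / -18350 = +0.002466
h(75, -85) = 75.43 + (+0.003082)·(-180) + (+0.002466)·(-185) = 75.43 -0.555 -0.456 = 74.419 m.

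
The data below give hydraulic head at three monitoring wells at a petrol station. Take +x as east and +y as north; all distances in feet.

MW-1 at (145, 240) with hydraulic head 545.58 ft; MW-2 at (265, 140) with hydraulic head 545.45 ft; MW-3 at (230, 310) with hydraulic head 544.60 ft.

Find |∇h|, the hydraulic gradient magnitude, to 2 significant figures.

0.0089

Taking MW-1 as reference: MW-2−MW-1 = (120, -100, -0.13); MW-3−MW-1 = (85, 70, -0.98).
Determinant of the coordinate differences = 120·70 − 85·(-100) = 16900.
∂h/∂x = [(-0.13)·70 − (-0.98)·(-100)] / 16900 = -0.006337
∂h/∂y = [120·(-0.98) − 85·(-0.13)] / 16900 = -0.006305
|∇h| = √(-0.006337² + -0.006305²) = 0.008939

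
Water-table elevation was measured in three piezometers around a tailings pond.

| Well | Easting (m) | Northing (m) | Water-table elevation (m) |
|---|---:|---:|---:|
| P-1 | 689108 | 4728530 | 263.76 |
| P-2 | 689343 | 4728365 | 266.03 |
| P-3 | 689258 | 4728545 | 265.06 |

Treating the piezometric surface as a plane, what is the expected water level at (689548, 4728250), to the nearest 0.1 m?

268.0 m

With h = a·x + b·y + c and P-1 as origin, the differences give:
  235·a + (-165)·b = +2.27
  150·a + 15·b = +1.30
Eliminate b (×15 and ×(-165), subtract): 28275·a = 248.550 → a = ∂h/∂x = +0.008790
Back-substitute: b = ∂h/∂y = -0.001238.
h(689548, 4728250) = 263.76 + (+0.008790)·(440) + (-0.001238)·(-280) = 263.76 +3.868 +0.347 = 267.974 m.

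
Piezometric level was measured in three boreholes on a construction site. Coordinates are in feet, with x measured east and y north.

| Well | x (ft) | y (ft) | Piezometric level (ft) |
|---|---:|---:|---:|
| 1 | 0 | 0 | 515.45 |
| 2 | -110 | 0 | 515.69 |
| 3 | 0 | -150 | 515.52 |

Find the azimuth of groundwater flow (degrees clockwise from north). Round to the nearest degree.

∂h/∂x = (515.69 − 515.45) / (-110 − 0) = -0.002182
∂h/∂y = (515.52 − 515.45) / (-150 − 0) = -0.0004667
Flow direction (−∇h) has components (+0.002182 E, +0.0004667 N).
Azimuth = atan2(E, N) = atan2(+0.002182, +0.0004667) = 77.9° ≈ 078°.

078°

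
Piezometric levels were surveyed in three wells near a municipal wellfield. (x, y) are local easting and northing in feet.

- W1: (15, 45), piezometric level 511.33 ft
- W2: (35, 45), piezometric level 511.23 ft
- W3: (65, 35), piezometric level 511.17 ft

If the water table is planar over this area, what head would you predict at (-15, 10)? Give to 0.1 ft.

511.8 ft

With h = a·x + b·y + c and W1 as origin, the differences give:
  20·a + 0·b = -0.10
  50·a + (-10)·b = -0.16
Eliminate b (×(-10) and ×0, subtract): -200·a = 1.000 → a = ∂h/∂x = -0.005000
Back-substitute: b = ∂h/∂y = -0.009000.
h(-15, 10) = 511.33 + (-0.005000)·(-30) + (-0.009000)·(-35) = 511.33 +0.150 +0.315 = 511.795 ft.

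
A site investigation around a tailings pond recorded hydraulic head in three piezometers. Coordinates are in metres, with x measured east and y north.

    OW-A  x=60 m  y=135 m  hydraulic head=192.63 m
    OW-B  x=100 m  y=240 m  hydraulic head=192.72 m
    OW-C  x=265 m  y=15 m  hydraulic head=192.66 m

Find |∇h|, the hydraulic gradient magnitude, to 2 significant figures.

0.00084

Three-point gradient (reference OW-A): Δ to OW-B = (40, 105, +0.09), Δ to OW-C = (205, -120, +0.03).
∂h/∂x = +0.0005299, ∂h/∂y = +0.0006553 (det = -26325).
|∇h| = √(0.0005299² + 0.0006553²) = 0.0008427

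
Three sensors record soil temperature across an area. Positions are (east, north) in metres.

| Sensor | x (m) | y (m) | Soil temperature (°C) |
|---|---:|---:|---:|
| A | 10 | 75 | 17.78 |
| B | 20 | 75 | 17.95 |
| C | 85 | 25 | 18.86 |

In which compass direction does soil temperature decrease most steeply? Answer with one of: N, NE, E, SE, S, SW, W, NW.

Taking A as reference: B−A = (10, 0, +0.17); C−A = (75, -50, +1.08).
Determinant of the coordinate differences = 10·(-50) − 75·0 = -500.
∂T/∂x = [(+0.17)·(-50) − (+1.08)·0] / -500 = +0.01700
∂T/∂y = [10·(+1.08) − 75·(+0.17)] / -500 = +0.003900
Steepest decrease is along −∇f = (-0.01700 E, -0.003900 N) → west.

W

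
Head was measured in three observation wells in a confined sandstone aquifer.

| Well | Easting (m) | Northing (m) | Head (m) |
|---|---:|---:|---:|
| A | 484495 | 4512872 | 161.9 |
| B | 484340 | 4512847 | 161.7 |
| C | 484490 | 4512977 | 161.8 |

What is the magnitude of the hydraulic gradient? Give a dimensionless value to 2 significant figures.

0.0017

Taking A as reference: B−A = (-155, -25, -0.2); C−A = (-5, 105, -0.1).
Determinant of the coordinate differences = (-155)·105 − (-5)·(-25) = -16400.
∂h/∂x = [(-0.2)·105 − (-0.1)·(-25)] / -16400 = +0.001433
∂h/∂y = [(-155)·(-0.1) − (-5)·(-0.2)] / -16400 = -0.0008841
|∇h| = √(0.001433² + -0.0008841²) = 0.001684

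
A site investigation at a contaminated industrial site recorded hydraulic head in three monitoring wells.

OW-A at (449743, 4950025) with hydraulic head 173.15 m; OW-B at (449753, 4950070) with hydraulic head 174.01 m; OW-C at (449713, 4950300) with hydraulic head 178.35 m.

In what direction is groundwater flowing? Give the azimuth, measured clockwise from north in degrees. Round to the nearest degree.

Differences from OW-A: to OW-B (Δx, Δy, Δh) = (10, 45, +0.86); to OW-C = (-30, 275, +5.20).
Solve a·Δx + b·Δy = Δh: det = 10·275 − (-30)·45 = 4100.
∂h/∂x = [(+0.86)·275 − (+5.20)·45] / 4100 = +0.0006098
∂h/∂y = [10·(+5.20) − (-30)·(+0.86)] / 4100 = +0.01898
Flow direction (−∇h) has components (-0.0006098 E, -0.01898 N).
Azimuth = atan2(E, N) = atan2(-0.0006098, -0.01898) = 181.8° ≈ 182°.

182°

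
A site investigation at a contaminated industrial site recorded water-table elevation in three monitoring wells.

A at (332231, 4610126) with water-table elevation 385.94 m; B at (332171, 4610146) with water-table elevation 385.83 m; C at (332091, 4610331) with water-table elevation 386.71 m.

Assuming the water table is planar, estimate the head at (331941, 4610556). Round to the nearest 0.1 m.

387.6 m

With h = a·x + b·y + c and A as origin, the differences give:
  (-60)·a + 20·b = -0.11
  (-140)·a + 205·b = +0.77
Eliminate b (×205 and ×20, subtract): -9500·a = -37.950 → a = ∂h/∂x = +0.003995
Back-substitute: b = ∂h/∂y = +0.006484.
h(331941, 4610556) = 385.94 + (+0.003995)·(-290) + (+0.006484)·(430) = 385.94 -1.158 +2.788 = 387.570 m.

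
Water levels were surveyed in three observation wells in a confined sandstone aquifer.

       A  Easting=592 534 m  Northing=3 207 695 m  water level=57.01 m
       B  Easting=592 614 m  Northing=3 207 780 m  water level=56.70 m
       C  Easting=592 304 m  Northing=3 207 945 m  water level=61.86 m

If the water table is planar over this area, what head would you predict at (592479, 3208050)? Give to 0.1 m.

Taking A as reference: B−A = (80, 85, -0.31); C−A = (-230, 250, +4.85).
Determinant of the coordinate differences = 80·250 − (-230)·85 = 39550.
∂h/∂x = [(-0.31)·250 − (+4.85)·85] / 39550 = -0.01238
∂h/∂y = [80·(+4.85) − (-230)·(-0.31)] / 39550 = +0.008008
h(592479, 3208050) = 57.01 + (-0.01238)·(-55) + (+0.008008)·(355) = 57.01 +0.681 +2.843 = 60.534 m.

60.5 m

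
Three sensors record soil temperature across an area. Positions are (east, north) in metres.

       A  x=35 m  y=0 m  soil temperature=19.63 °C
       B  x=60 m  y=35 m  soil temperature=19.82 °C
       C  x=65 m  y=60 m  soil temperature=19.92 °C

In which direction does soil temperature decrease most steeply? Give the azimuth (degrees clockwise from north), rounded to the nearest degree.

219°

Differences from A: to B (Δx, Δy, Δh) = (25, 35, +0.19); to C = (30, 60, +0.29).
Determinant of the coordinate differences = 25·60 − 30·35 = 450.
∂T/∂x = [(+0.19)·60 − (+0.29)·35] / 450 = +0.002778
∂T/∂y = [25·(+0.29) − 30·(+0.19)] / 450 = +0.003444
Steepest decrease is along −∇f: components (-0.002778 E, -0.003444 N).
Azimuth = atan2(-0.002778, -0.003444) = 218.9° ≈ 219°.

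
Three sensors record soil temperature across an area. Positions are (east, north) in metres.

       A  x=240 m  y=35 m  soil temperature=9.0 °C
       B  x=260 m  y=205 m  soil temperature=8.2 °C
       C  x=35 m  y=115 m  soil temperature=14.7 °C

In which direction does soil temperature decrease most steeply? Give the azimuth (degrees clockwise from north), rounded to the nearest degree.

Differences from A: to B (Δx, Δy, Δh) = (20, 170, -0.8); to C = (-205, 80, +5.7).
Determinant of the coordinate differences = 20·80 − (-205)·170 = 36450.
∂T/∂x = [(-0.8)·80 − (+5.7)·170] / 36450 = -0.02834
∂T/∂y = [20·(+5.7) − (-205)·(-0.8)] / 36450 = -0.001372
Steepest decrease is along −∇f: components (+0.02834 E, +0.001372 N).
Azimuth = atan2(+0.02834, +0.001372) = 87.2° ≈ 087°.

087°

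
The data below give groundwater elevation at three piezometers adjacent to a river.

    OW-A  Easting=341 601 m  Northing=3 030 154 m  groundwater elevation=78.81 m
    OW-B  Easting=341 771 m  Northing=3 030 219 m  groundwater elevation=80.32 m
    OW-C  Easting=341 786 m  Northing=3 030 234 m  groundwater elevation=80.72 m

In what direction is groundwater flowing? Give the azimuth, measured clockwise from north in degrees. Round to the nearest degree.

176°

Differences from OW-A: to OW-B (Δx, Δy, Δh) = (170, 65, +1.51); to OW-C = (185, 80, +1.91).
Determinant of the coordinate differences = 170·80 − 185·65 = 1575.
∂h/∂x = [(+1.51)·80 − (+1.91)·65] / 1575 = -0.002127
∂h/∂y = [170·(+1.91) − 185·(+1.51)] / 1575 = +0.02879
Flow direction (−∇h) has components (+0.002127 E, -0.02879 N).
Azimuth = atan2(E, N) = atan2(+0.002127, -0.02879) = 175.8° ≈ 176°.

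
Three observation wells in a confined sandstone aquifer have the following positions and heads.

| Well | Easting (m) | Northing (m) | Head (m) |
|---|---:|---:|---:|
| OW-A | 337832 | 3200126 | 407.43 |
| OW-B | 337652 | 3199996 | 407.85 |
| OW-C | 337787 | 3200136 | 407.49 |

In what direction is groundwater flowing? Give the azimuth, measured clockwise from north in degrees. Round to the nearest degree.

056°

Differences from OW-A: to OW-B (Δx, Δy, Δh) = (-180, -130, +0.42); to OW-C = (-45, 10, +0.06).
Determinant of the coordinate differences = (-180)·10 − (-45)·(-130) = -7650.
∂h/∂x = [(+0.42)·10 − (+0.06)·(-130)] / -7650 = -0.001569
∂h/∂y = [(-180)·(+0.06) − (-45)·(+0.42)] / -7650 = -0.001059
Flow direction (−∇h) has components (+0.001569 E, +0.001059 N).
Azimuth = atan2(E, N) = atan2(+0.001569, +0.001059) = 56.0° ≈ 056°.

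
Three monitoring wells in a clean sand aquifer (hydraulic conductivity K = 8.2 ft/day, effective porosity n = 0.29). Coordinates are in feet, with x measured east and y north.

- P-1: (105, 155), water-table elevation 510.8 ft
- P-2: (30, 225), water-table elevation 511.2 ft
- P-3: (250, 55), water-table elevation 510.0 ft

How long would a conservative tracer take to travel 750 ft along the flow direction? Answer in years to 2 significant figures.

12 years

Taking P-1 as reference: P-2−P-1 = (-75, 70, +0.4); P-3−P-1 = (145, -100, -0.8).
Determinant of the coordinate differences = (-75)·(-100) − 145·70 = -2650.
∂h/∂x = [(+0.4)·(-100) − (-0.8)·70] / -2650 = -0.006038
∂h/∂y = [(-75)·(-0.8) − 145·(+0.4)] / -2650 = -0.0007547
|∇h| = √(-0.006038² + -0.0007547²) = 0.006085
Seepage velocity v = K·i/n = 8.2 × 0.006085 / 0.29 = 0.1721 ft/day.
t = 750 / 0.1721 = 4358 days = 11.9 years.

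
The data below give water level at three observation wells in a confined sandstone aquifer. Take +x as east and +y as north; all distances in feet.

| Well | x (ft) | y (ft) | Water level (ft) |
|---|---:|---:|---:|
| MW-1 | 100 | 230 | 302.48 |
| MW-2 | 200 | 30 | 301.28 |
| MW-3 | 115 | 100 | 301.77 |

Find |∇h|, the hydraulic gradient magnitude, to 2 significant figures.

0.0055

Differences from MW-1: to MW-2 (Δx, Δy, Δh) = (100, -200, -1.20); to MW-3 = (15, -130, -0.71).
Determinant of the coordinate differences = 100·(-130) − 15·(-200) = -10000.
∂h/∂x = [(-1.20)·(-130) − (-0.71)·(-200)] / -10000 = -0.001400
∂h/∂y = [100·(-0.71) − 15·(-1.20)] / -10000 = +0.005300
|∇h| = √(-0.001400² + 0.005300²) = 0.005482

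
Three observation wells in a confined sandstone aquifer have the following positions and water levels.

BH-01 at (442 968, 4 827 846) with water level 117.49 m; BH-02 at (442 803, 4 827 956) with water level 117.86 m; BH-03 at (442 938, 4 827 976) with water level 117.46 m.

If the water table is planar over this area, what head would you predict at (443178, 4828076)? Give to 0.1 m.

116.7 m

Taking BH-01 as reference: BH-02−BH-01 = (-165, 110, +0.37); BH-03−BH-01 = (-30, 130, -0.03).
Determinant of the coordinate differences = (-165)·130 − (-30)·110 = -18150.
∂h/∂x = [(+0.37)·130 − (-0.03)·110] / -18150 = -0.002832
∂h/∂y = [(-165)·(-0.03) − (-30)·(+0.37)] / -18150 = -0.0008843
h(443178, 4828076) = 117.49 + (-0.002832)·(210) + (-0.0008843)·(230) = 117.49 -0.595 -0.203 = 116.692 m.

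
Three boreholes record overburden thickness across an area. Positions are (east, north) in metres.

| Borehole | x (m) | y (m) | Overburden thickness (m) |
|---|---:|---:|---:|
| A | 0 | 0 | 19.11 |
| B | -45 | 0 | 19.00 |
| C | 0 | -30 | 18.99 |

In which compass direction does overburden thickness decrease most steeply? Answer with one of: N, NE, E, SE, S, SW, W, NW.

SW

∂d/∂x = (19.00 − 19.11) / (-45 − 0) = +0.002444
∂d/∂y = (18.99 − 19.11) / (-30 − 0) = +0.004000
Steepest decrease is along −∇f = (-0.002444 E, -0.004000 N) → southwest.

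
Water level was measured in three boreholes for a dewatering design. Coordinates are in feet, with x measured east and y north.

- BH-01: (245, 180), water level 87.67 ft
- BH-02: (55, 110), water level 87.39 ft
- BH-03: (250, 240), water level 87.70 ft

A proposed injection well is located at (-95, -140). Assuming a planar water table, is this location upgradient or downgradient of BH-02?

Differences from BH-01: to BH-02 (Δx, Δy, Δh) = (-190, -70, -0.28); to BH-03 = (5, 60, +0.03).
Determinant of the coordinate differences = (-190)·60 − 5·(-70) = -11050.
∂h/∂x = [(-0.28)·60 − (+0.03)·(-70)] / -11050 = +0.001330
∂h/∂y = [(-190)·(+0.03) − 5·(-0.28)] / -11050 = +0.0003891
Head at (-95, -140) = 87.67 + (+0.001330)·(-340) + (+0.0003891)·(-320) = 87.09 ft.
That is lower than the 87.39 ft at BH-02, so the point is downgradient.

downgradient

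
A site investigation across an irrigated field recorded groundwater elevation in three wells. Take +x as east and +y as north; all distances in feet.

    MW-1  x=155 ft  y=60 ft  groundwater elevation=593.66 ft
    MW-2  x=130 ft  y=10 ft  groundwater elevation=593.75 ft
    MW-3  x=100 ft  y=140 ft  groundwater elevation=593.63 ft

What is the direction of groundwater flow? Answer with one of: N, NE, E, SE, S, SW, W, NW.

Taking MW-1 as reference: MW-2−MW-1 = (-25, -50, +0.09); MW-3−MW-1 = (-55, 80, -0.03).
Determinant of the coordinate differences = (-25)·80 − (-55)·(-50) = -4750.
∂h/∂x = [(+0.09)·80 − (-0.03)·(-50)] / -4750 = -0.001200
∂h/∂y = [(-25)·(-0.03) − (-55)·(+0.09)] / -4750 = -0.001200
Flow = −∇h = (+0.001200 east, +0.001200 north), which points northeast.

NE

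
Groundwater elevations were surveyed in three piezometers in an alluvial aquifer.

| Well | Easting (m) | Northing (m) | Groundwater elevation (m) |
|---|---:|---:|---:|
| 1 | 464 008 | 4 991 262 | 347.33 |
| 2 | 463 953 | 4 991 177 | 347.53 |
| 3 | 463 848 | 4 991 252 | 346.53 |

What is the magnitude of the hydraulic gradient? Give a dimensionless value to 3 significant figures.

With h = a·x + b·y + c and 1 as origin, the differences give:
  (-55)·a + (-85)·b = +0.20
  (-160)·a + (-10)·b = -0.80
Eliminate b (×(-10) and ×(-85), subtract): -13050·a = -70.000 → a = ∂h/∂x = +0.005364
Back-substitute: b = ∂h/∂y = -0.005824.
|∇h| = √(0.005364² + -0.005824²) = 0.007918

0.00792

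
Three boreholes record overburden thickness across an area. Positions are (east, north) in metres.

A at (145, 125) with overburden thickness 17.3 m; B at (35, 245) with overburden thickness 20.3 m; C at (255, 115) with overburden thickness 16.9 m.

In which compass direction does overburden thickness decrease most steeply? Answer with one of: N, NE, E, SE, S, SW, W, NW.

Taking A as reference: B−A = (-110, 120, +3.0); C−A = (110, -10, -0.4).
Solve a·Δx + b·Δy = Δd: det = (-110)·(-10) − 110·120 = -12100.
∂d/∂x = [(+3.0)·(-10) − (-0.4)·120] / -12100 = -0.001488
∂d/∂y = [(-110)·(-0.4) − 110·(+3.0)] / -12100 = +0.02364
Steepest decrease is along −∇f = (+0.001488 E, -0.02364 N) → south.

S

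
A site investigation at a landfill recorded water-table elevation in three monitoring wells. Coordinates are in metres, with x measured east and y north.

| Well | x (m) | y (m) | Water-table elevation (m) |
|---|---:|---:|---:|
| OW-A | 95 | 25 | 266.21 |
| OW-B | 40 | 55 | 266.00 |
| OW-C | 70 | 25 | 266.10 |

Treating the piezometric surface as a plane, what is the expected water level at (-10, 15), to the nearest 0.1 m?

265.7 m

With h = a·x + b·y + c and OW-A as origin, the differences give:
  (-55)·a + 30·b = -0.21
  (-25)·a + 0·b = -0.11
Eliminate b (×0 and ×30, subtract): 750·a = 3.300 → a = ∂h/∂x = +0.004400
Back-substitute: b = ∂h/∂y = +0.001067.
h(-10, 15) = 266.21 + (+0.004400)·(-105) + (+0.001067)·(-10) = 266.21 -0.462 -0.011 = 265.737 m.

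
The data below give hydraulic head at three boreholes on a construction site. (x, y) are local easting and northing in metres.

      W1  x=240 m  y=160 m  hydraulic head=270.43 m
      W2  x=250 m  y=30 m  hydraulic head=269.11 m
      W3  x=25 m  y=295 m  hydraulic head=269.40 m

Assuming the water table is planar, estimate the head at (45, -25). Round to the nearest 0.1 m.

With h = a·x + b·y + c and W1 as origin, the differences give:
  10·a + (-130)·b = -1.32
  (-215)·a + 135·b = -1.03
Eliminate b (×135 and ×(-130), subtract): -26600·a = -312.100 → a = ∂h/∂x = +0.01173
Back-substitute: b = ∂h/∂y = +0.01106.
h(45, -25) = 270.43 + (+0.01173)·(-195) + (+0.01106)·(-185) = 270.43 -2.288 -2.045 = 266.097 m.

266.1 m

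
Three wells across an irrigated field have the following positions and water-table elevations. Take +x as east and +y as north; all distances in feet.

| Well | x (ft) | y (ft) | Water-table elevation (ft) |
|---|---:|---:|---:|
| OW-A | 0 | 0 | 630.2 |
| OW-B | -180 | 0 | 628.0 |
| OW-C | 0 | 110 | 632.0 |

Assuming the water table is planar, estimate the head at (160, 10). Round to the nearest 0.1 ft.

632.3 ft

∂h/∂x = (628.0 − 630.2) / (-180 − 0) = +0.01222
∂h/∂y = (632.0 − 630.2) / (110 − 0) = +0.01636
h(160, 10) = 630.2 + (+0.01222)·(160) + (+0.01636)·(10) = 630.2 +1.956 +0.164 = 632.319 ft.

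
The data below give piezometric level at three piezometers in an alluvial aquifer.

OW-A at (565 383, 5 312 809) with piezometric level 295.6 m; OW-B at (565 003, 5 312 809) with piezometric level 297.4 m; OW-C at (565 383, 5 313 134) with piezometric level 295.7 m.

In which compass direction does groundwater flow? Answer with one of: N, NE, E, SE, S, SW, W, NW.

E

∂h/∂x = (297.4 − 295.6) / (565003 − 565383) = -0.004737
∂h/∂y = (295.7 − 295.6) / (5313134 − 5312809) = +0.0003077
Flow = −∇h = (+0.004737 east, -0.0003077 north), which points east.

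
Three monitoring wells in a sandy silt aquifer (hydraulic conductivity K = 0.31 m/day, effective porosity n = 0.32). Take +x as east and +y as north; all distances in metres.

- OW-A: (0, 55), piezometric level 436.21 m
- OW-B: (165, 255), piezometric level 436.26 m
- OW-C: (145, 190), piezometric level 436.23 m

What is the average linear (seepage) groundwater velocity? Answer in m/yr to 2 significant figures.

With h = a·x + b·y + c and OW-A as origin, the differences give:
  165·a + 200·b = +0.05
  145·a + 135·b = +0.02
Eliminate b (×135 and ×200, subtract): -6725·a = 2.750 → a = ∂h/∂x = -0.0004089
Back-substitute: b = ∂h/∂y = +0.0005874.
|∇h| = √(-0.0004089² + 0.0005874²) = 0.0007157
Seepage velocity v = K·i/n = 0.31 × 0.0007157 / 0.32 = 0.0006933 m/day = 0.2532 m/yr.

0.25 m/yr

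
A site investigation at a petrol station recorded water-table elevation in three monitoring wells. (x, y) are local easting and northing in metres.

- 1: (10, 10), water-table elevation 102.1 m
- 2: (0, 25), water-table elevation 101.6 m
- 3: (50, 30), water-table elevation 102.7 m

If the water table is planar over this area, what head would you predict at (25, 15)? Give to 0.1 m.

102.4 m

Three-point gradient (reference 1): Δ to 2 = (-10, 15, -0.5), Δ to 3 = (40, 20, +0.6).
∂h/∂x = +0.02375, ∂h/∂y = -0.01750 (det = -800).
h(25, 15) = 102.1 + (+0.02375)·(15) + (-0.01750)·(5) = 102.1 +0.356 -0.087 = 102.369 m.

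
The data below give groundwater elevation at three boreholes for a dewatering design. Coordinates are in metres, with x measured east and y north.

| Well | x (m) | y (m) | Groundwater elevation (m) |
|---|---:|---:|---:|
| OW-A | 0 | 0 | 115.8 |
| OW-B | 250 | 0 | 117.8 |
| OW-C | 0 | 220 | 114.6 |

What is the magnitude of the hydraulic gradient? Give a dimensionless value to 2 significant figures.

0.0097

∂h/∂x = (117.8 − 115.8) / (250 − 0) = +0.008000
∂h/∂y = (114.6 − 115.8) / (220 − 0) = -0.005455
|∇h| = √(0.008000² + -0.005455²) = 0.009683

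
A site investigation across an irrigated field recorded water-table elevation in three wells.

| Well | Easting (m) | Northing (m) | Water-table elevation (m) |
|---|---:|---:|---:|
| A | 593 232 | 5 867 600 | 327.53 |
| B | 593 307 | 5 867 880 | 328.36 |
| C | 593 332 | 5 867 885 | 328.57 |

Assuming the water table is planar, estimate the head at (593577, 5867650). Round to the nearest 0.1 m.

With h = a·x + b·y + c and A as origin, the differences give:
  75·a + 280·b = +0.83
  100·a + 285·b = +1.04
Eliminate b (×285 and ×280, subtract): -6625·a = -54.650 → a = ∂h/∂x = +0.008249
Back-substitute: b = ∂h/∂y = +0.0007547.
h(593577, 5867650) = 327.53 + (+0.008249)·(345) + (+0.0007547)·(50) = 327.53 +2.846 +0.038 = 330.414 m.

330.4 m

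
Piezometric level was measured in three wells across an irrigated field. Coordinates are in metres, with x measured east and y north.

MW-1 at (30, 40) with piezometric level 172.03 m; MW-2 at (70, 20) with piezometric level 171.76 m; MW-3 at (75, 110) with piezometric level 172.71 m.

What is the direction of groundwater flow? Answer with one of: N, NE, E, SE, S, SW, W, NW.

With h = a·x + b·y + c and MW-1 as origin, the differences give:
  40·a + (-20)·b = -0.27
  45·a + 70·b = +0.68
Eliminate b (×70 and ×(-20), subtract): 3700·a = -5.300 → a = ∂h/∂x = -0.001432
Back-substitute: b = ∂h/∂y = +0.01064.
Flow = −∇h = (+0.001432 east, -0.01064 north), which points south.

S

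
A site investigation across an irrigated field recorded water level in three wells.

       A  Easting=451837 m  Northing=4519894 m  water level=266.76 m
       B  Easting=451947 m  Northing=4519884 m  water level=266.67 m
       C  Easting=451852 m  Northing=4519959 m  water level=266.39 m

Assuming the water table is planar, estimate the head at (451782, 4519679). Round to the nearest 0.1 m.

Three-point gradient (reference A): Δ to B = (110, -10, -0.09), Δ to C = (15, 65, -0.37).
∂h/∂x = -0.001308, ∂h/∂y = -0.005390 (det = 7300).
h(451782, 4519679) = 266.76 + (-0.001308)·(-55) + (-0.005390)·(-215) = 266.76 +0.072 +1.159 = 267.991 m.

268.0 m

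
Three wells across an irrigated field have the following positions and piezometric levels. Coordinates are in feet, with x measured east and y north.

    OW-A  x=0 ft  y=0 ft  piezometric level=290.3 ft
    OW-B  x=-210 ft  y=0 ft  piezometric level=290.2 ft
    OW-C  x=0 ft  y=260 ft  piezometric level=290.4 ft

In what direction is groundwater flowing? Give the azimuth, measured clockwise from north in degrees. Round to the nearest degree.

231°

∂h/∂x = (290.2 − 290.3) / (-210 − 0) = +0.0004762
∂h/∂y = (290.4 − 290.3) / (260 − 0) = +0.0003846
Flow direction (−∇h) has components (-0.0004762 E, -0.0003846 N).
Azimuth = atan2(E, N) = atan2(-0.0004762, -0.0003846) = 231.1° ≈ 231°.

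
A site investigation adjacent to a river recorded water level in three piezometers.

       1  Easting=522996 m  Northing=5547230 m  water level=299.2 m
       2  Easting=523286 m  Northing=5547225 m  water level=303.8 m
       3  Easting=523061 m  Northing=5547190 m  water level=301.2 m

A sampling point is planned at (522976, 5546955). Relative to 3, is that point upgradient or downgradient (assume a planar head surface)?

upgradient

Taking 1 as reference: 2−1 = (290, -5, +4.6); 3−1 = (65, -40, +2.0).
Solve a·Δx + b·Δy = Δh: det = 290·(-40) − 65·(-5) = -11275.
∂h/∂x = [(+4.6)·(-40) − (+2.0)·(-5)] / -11275 = +0.01543
∂h/∂y = [290·(+2.0) − 65·(+4.6)] / -11275 = -0.02492
Head at (522976, 5546955) = 299.2 + (+0.01543)·(-20) + (-0.02492)·(-275) = 305.75 m.
That is higher than the 301.2 m at 3, so the point is upgradient.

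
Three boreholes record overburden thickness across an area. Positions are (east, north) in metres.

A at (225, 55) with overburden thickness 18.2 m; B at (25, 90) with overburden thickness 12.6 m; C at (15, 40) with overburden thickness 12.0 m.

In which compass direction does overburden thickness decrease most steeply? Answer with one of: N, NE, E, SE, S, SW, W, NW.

Taking A as reference: B−A = (-200, 35, -5.6); C−A = (-210, -15, -6.2).
Solve a·Δx + b·Δy = Δd: det = (-200)·(-15) − (-210)·35 = 10350.
∂d/∂x = [(-5.6)·(-15) − (-6.2)·35] / 10350 = +0.02908
∂d/∂y = [(-200)·(-6.2) − (-210)·(-5.6)] / 10350 = +0.006184
Steepest decrease is along −∇f = (-0.02908 E, -0.006184 N) → west.

W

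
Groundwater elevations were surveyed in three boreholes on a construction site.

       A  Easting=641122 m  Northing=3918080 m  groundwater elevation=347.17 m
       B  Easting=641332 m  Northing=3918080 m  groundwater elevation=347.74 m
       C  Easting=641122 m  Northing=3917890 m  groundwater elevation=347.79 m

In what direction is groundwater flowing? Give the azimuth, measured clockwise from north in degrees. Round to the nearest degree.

320°

∂h/∂x = (347.74 − 347.17) / (641332 − 641122) = +0.002714
∂h/∂y = (347.79 − 347.17) / (3917890 − 3918080) = -0.003263
Flow direction (−∇h) has components (-0.002714 E, +0.003263 N).
Azimuth = atan2(E, N) = atan2(-0.002714, +0.003263) = 320.2° ≈ 320°.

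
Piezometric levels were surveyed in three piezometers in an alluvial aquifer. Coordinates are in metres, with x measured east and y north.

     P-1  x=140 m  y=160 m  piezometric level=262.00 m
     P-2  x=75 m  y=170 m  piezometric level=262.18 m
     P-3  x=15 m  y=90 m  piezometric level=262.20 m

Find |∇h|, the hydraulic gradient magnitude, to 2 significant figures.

Differences from P-1: to P-2 (Δx, Δy, Δh) = (-65, 10, +0.18); to P-3 = (-125, -70, +0.20).
Determinant of the coordinate differences = (-65)·(-70) − (-125)·10 = 5800.
∂h/∂x = [(+0.18)·(-70) − (+0.20)·10] / 5800 = -0.002517
∂h/∂y = [(-65)·(+0.20) − (-125)·(+0.18)] / 5800 = +0.001638
|∇h| = √(-0.002517² + 0.001638²) = 0.003003

0.0030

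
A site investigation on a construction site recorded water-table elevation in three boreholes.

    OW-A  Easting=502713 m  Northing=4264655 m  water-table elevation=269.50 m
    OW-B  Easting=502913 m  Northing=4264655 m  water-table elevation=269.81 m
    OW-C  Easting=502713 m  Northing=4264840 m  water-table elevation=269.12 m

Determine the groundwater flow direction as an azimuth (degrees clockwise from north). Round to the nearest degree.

∂h/∂x = (269.81 − 269.50) / (502913 − 502713) = +0.001550
∂h/∂y = (269.12 − 269.50) / (4264840 − 4264655) = -0.002054
Flow direction (−∇h) has components (-0.001550 E, +0.002054 N).
Azimuth = atan2(E, N) = atan2(-0.001550, +0.002054) = 323.0° ≈ 323°.

323°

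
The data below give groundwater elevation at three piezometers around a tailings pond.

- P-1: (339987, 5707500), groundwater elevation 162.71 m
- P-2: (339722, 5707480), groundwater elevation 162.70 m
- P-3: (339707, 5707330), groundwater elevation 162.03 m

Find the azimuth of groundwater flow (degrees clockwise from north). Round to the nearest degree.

176°

Taking P-1 as reference: P-2−P-1 = (-265, -20, -0.01); P-3−P-1 = (-280, -170, -0.68).
Determinant of the coordinate differences = (-265)·(-170) − (-280)·(-20) = 39450.
∂h/∂x = [(-0.01)·(-170) − (-0.68)·(-20)] / 39450 = -0.0003016
∂h/∂y = [(-265)·(-0.68) − (-280)·(-0.01)] / 39450 = +0.004497
Flow direction (−∇h) has components (+0.0003016 E, -0.004497 N).
Azimuth = atan2(E, N) = atan2(+0.0003016, -0.004497) = 176.2° ≈ 176°.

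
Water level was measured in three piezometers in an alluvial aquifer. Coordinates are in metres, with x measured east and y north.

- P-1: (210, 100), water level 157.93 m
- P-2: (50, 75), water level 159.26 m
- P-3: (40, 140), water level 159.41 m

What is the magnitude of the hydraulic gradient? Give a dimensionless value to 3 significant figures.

0.00853

Taking P-1 as reference: P-2−P-1 = (-160, -25, +1.33); P-3−P-1 = (-170, 40, +1.48).
Solve a·Δx + b·Δy = Δh: det = (-160)·40 − (-170)·(-25) = -10650.
∂h/∂x = [(+1.33)·40 − (+1.48)·(-25)] / -10650 = -0.008469
∂h/∂y = [(-160)·(+1.48) − (-170)·(+1.33)] / -10650 = +0.001005
|∇h| = √(-0.008469² + 0.001005²) = 0.008528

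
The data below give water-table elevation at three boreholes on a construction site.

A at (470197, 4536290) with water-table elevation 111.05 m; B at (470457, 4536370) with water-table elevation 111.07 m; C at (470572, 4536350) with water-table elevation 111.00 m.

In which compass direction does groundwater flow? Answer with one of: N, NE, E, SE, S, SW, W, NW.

With h = a·x + b·y + c and A as origin, the differences give:
  260·a + 80·b = +0.02
  375·a + 60·b = -0.05
Eliminate b (×60 and ×80, subtract): -14400·a = 5.200 → a = ∂h/∂x = -0.0003611
Back-substitute: b = ∂h/∂y = +0.001424.
Flow = −∇h = (+0.0003611 east, -0.001424 north), which points south.

S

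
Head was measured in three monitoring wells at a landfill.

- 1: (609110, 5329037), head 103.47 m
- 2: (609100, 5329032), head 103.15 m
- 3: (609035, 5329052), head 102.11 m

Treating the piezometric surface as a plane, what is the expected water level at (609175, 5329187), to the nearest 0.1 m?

Three-point gradient (reference 1): Δ to 2 = (-10, -5, -0.32), Δ to 3 = (-75, 15, -1.36).
∂h/∂x = +0.02210, ∂h/∂y = +0.01981 (det = -525).
h(609175, 5329187) = 103.47 + (+0.02210)·(65) + (+0.01981)·(150) = 103.47 +1.436 +2.971 = 107.878 m.

107.9 m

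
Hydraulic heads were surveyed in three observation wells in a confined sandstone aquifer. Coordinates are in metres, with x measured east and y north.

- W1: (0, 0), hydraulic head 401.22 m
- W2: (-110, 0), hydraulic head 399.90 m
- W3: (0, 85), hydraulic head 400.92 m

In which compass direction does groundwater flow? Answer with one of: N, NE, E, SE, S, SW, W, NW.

∂h/∂x = (399.90 − 401.22) / (-110 − 0) = +0.01200
∂h/∂y = (400.92 − 401.22) / (85 − 0) = -0.003529
Flow = −∇h = (-0.01200 east, +0.003529 north), which points west.

W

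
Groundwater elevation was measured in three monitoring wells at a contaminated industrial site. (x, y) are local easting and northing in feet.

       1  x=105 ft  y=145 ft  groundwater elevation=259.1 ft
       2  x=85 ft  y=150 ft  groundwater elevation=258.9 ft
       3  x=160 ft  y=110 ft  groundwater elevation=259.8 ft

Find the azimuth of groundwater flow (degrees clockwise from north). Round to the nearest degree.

Differences from 1: to 2 (Δx, Δy, Δh) = (-20, 5, -0.2); to 3 = (55, -35, +0.7).
Determinant of the coordinate differences = (-20)·(-35) − 55·5 = 425.
∂h/∂x = [(-0.2)·(-35) − (+0.7)·5] / 425 = +0.008235
∂h/∂y = [(-20)·(+0.7) − 55·(-0.2)] / 425 = -0.007059
Flow direction (−∇h) has components (-0.008235 E, +0.007059 N).
Azimuth = atan2(E, N) = atan2(-0.008235, +0.007059) = 310.6° ≈ 311°.

311°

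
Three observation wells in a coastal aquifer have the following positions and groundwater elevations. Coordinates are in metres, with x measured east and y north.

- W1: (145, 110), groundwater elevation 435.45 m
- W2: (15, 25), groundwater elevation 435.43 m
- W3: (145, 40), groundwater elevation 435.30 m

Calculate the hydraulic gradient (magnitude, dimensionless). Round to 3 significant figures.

0.00248

Differences from W1: to W2 (Δx, Δy, Δh) = (-130, -85, -0.02); to W3 = (0, -70, -0.15).
Determinant of the coordinate differences = (-130)·(-70) − 0·(-85) = 9100.
∂h/∂x = [(-0.02)·(-70) − (-0.15)·(-85)] / 9100 = -0.001247
∂h/∂y = [(-130)·(-0.15) − 0·(-0.02)] / 9100 = +0.002143
|∇h| = √(-0.001247² + 0.002143²) = 0.002479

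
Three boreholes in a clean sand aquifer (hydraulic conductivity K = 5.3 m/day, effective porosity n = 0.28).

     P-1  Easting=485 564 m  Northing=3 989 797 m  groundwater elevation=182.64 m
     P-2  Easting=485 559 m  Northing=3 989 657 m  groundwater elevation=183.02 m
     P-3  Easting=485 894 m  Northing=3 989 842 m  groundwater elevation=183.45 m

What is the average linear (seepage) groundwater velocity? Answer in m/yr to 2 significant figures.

Taking P-1 as reference: P-2−P-1 = (-5, -140, +0.38); P-3−P-1 = (330, 45, +0.81).
Determinant of the coordinate differences = (-5)·45 − 330·(-140) = 45975.
∂h/∂x = [(+0.38)·45 − (+0.81)·(-140)] / 45975 = +0.002838
∂h/∂y = [(-5)·(+0.81) − 330·(+0.38)] / 45975 = -0.002816
|∇h| = √(0.002838² + -0.002816²) = 0.003998
Seepage velocity v = K·i/n = 5.3 × 0.003998 / 0.28 = 0.07568 m/day = 27.64 m/yr.

28 m/yr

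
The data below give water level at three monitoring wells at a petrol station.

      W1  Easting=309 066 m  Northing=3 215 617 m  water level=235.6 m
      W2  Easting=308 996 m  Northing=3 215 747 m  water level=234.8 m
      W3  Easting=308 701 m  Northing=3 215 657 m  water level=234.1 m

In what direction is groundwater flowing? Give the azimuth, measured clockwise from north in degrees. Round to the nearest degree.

With h = a·x + b·y + c and W1 as origin, the differences give:
  (-70)·a + 130·b = -0.8
  (-365)·a + 40·b = -1.5
Eliminate b (×40 and ×130, subtract): 44650·a = 163.00 → a = ∂h/∂x = +0.003651
Back-substitute: b = ∂h/∂y = -0.004188.
Flow direction (−∇h) has components (-0.003651 E, +0.004188 N).
Azimuth = atan2(E, N) = atan2(-0.003651, +0.004188) = 318.9° ≈ 319°.

319°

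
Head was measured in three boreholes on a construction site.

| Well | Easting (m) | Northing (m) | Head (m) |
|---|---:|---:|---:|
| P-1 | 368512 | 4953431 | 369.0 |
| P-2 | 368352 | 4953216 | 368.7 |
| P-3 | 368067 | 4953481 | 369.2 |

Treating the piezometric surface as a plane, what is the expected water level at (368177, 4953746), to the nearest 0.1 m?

Taking P-1 as reference: P-2−P-1 = (-160, -215, -0.3); P-3−P-1 = (-445, 50, +0.2).
Determinant of the coordinate differences = (-160)·50 − (-445)·(-215) = -103675.
∂h/∂x = [(-0.3)·50 − (+0.2)·(-215)] / -103675 = -0.0002701
∂h/∂y = [(-160)·(+0.2) − (-445)·(-0.3)] / -103675 = +0.001596
h(368177, 4953746) = 369.0 + (-0.0002701)·(-335) + (+0.001596)·(315) = 369.0 +0.090 +0.503 = 369.593 m.

369.6 m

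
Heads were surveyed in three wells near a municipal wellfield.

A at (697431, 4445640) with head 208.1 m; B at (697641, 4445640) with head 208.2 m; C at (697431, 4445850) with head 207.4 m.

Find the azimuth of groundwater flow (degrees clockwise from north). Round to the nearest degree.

352°

∂h/∂x = (208.2 − 208.1) / (697641 − 697431) = +0.0004762
∂h/∂y = (207.4 − 208.1) / (4445850 − 4445640) = -0.003333
Flow direction (−∇h) has components (-0.0004762 E, +0.003333 N).
Azimuth = atan2(E, N) = atan2(-0.0004762, +0.003333) = 351.9° ≈ 352°.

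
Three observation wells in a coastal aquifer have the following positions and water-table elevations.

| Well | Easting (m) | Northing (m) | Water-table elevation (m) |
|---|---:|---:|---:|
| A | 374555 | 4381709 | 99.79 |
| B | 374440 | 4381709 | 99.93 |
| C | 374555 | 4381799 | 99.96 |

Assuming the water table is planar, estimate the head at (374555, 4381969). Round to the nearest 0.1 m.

∂h/∂x = (99.93 − 99.79) / (374440 − 374555) = -0.001217
∂h/∂y = (99.96 − 99.79) / (4381799 − 4381709) = +0.001889
h(374555, 4381969) = 99.79 + (-0.001217)·(0) + (+0.001889)·(260) = 99.79 -0.000 +0.491 = 100.281 m.

100.3 m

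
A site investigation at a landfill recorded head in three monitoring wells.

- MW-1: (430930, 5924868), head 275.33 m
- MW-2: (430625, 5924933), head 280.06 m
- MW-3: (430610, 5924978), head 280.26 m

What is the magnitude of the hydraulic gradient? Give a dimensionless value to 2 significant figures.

Three-point gradient (reference MW-1): Δ to MW-2 = (-305, 65, +4.73), Δ to MW-3 = (-320, 110, +4.93).
∂h/∂x = -0.01567, ∂h/∂y = -0.0007804 (det = -12750).
|∇h| = √(-0.01567² + -0.0007804²) = 0.01569

0.016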